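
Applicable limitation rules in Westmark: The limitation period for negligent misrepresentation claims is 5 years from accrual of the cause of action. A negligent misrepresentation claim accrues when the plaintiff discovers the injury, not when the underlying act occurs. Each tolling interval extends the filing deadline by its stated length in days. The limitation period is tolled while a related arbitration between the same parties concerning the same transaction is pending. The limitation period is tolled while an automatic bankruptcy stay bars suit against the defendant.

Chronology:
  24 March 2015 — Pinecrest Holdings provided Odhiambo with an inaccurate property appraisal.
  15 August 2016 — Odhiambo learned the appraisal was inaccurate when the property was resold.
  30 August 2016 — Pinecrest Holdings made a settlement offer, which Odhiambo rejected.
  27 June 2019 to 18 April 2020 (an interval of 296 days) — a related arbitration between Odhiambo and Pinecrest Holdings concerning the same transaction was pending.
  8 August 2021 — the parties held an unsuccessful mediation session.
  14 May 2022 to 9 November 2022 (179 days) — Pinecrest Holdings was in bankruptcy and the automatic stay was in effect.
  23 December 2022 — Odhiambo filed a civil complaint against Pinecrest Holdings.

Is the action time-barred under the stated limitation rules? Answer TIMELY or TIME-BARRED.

The claim did not accrue until Odhiambo discovered the injury on 15 August 2016; the 24 March 2015 act date does not start the clock under the stated rule.
5 years from 15 August 2016 is 15 August 2021.
Because the pending related arbitration ran from 27 June 2019 to 18 April 2020, the deadline is extended by 296 days to 7 June 2022.
The automatic bankruptcy stay from 14 May 2022 to 9 November 2022 tolled the period for 179 days, extending the deadline to 3 December 2022.
None of the other events listed affects the running of the period under the stated rules.
Filing on 23 December 2022 missed the 3 December 2022 deadline — the action is time-barred.

TIME-BARRED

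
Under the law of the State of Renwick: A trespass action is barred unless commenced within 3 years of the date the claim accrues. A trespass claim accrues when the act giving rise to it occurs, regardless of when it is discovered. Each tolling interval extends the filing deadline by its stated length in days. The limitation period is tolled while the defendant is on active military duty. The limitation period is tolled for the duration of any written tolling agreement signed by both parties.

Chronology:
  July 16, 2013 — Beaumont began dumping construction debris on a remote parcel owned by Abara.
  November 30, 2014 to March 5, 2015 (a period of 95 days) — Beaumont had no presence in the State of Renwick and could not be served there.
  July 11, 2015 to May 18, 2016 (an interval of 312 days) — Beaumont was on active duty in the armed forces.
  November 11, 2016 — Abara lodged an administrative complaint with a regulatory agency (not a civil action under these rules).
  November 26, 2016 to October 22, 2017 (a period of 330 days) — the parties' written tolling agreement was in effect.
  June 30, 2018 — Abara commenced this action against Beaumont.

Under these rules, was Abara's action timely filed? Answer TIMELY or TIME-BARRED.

The claim accrued on July 16, 2013, the date of the act.
The untolled deadline — 3 years after July 16, 2013 — is July 16, 2016.
The defendant's active military service from July 11, 2015 to May 18, 2016 tolled the period for 312 days, extending the deadline to May 24, 2017.
The period was tolled for 330 days by the written tolling agreement (November 26, 2016 to October 22, 2017), pushing the deadline to April 19, 2018.
Although the defendant's absence ran from November 30, 2014 to March 5, 2015, the stated rules do not make that a tolling event, so it is disregarded.
Nothing else in the chronology tolls or restarts the period.
Filing on June 30, 2018 missed the April 19, 2018 deadline — the action is time-barred.

TIME-BARRED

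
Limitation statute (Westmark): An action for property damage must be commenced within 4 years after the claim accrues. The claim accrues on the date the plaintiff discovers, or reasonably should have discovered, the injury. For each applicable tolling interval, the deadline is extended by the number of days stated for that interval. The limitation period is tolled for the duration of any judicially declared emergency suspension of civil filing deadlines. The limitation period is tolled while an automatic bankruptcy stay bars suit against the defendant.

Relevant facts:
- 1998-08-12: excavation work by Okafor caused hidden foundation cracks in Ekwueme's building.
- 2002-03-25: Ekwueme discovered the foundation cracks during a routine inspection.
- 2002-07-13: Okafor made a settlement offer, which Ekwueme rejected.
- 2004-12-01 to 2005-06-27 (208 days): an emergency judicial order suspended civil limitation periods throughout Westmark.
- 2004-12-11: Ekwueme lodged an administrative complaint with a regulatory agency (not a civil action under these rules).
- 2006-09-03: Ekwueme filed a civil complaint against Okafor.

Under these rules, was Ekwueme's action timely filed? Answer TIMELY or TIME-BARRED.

Under the discovery rule, the claim accrued on 2002-03-25, when Ekwueme discovered the injury — not on the 1998-08-12 date of the underlying act.
Adding the 4 years base period to 2002-03-25 gives a deadline of 2006-03-25, before any tolling.
The emergency suspension of filing deadlines from 2004-12-01 to 2005-06-27 tolled the period for 208 days, extending the deadline to 2006-10-19.
Nothing else in the chronology tolls or restarts the period.
The 2006-09-03 filing precedes the 2006-10-19 deadline; the claim is timely.

TIMELY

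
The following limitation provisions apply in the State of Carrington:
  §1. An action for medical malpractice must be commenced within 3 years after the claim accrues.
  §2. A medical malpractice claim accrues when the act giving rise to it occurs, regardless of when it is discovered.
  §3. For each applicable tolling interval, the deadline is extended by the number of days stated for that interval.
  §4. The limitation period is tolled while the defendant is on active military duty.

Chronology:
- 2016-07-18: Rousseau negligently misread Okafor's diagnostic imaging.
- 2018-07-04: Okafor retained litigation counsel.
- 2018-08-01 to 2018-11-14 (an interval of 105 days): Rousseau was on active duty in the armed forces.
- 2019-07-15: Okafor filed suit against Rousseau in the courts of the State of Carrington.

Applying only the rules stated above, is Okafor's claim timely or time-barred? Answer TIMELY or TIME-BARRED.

The claim accrued on 2016-07-18, the date of the act.
The untolled deadline — 3 years after 2016-07-18 — is 2019-07-18.
Because the defendant's active military service ran from 2018-08-01 to 2018-11-14, the deadline is extended by 105 days to 2019-10-31.
Nothing else in the chronology tolls or restarts the period.
Filing on 2019-07-15 beat the 2019-10-31 deadline — the action is timely.

TIMELY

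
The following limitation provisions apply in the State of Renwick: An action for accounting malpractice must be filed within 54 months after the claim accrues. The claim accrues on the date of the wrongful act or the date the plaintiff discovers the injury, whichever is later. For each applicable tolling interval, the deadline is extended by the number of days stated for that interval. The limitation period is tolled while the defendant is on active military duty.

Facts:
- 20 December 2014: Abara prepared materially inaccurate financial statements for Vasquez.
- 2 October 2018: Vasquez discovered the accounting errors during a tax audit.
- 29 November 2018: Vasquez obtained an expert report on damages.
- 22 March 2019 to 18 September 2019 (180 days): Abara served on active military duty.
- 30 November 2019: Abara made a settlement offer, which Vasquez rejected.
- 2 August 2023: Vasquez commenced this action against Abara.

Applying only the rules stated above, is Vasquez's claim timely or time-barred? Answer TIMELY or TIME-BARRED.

TIMELY

The claim accrued on 2 October 2018 — the later of the 20 December 2014 act and the 2 October 2018 discovery.
Adding the 54 months base period to 2 October 2018 gives a deadline of 2 April 2023, before any tolling.
The period was tolled for 180 days by the defendant's active military service (22 March 2019 to 18 September 2019), pushing the deadline to 29 September 2023.
The other events in the timeline have no effect on the limitation period under the stated rules.
Vasquez filed on 2 August 2023, before the 29 September 2023 deadline, so the action is timely.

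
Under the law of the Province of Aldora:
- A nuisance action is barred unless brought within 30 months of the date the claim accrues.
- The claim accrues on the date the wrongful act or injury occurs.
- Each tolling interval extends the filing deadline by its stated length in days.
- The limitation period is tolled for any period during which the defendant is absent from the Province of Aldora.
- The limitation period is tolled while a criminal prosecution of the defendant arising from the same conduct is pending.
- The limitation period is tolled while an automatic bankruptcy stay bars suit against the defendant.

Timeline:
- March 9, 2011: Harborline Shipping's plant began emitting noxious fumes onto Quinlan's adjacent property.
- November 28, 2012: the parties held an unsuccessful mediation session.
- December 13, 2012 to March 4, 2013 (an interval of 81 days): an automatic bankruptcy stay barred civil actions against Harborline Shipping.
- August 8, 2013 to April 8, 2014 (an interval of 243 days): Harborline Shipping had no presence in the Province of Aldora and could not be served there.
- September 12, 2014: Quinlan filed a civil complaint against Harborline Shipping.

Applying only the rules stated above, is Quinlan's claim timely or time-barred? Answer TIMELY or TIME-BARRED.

The claim accrued on March 9, 2011, the date of the act.
The untolled deadline — 30 months after March 9, 2011 — is September 9, 2013.
Because the automatic bankruptcy stay ran from December 13, 2012 to March 4, 2013, the deadline is extended by 81 days to November 29, 2013.
The period was tolled for 243 days by the defendant's absence from the jurisdiction (August 8, 2013 to April 8, 2014), pushing the deadline to July 30, 2014.
The other events in the timeline have no effect on the limitation period under the stated rules.
Quinlan filed on September 12, 2014, after the July 30, 2014 deadline, so the action is time-barred.

TIME-BARRED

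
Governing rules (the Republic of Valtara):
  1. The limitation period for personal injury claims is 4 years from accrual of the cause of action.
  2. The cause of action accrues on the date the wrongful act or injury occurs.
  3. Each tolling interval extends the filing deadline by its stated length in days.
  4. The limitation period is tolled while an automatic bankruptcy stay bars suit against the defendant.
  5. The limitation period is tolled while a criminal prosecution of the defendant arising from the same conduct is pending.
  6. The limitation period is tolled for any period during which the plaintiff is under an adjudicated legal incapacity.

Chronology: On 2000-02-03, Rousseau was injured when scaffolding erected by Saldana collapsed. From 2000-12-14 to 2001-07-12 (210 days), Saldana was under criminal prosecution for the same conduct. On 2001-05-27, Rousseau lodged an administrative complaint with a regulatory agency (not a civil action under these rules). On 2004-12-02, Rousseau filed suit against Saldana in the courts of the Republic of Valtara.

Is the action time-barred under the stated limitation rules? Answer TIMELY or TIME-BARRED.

The limitation period began to run on 2000-02-03.
4 years from 2000-02-03 is 2004-02-03.
The pending criminal prosecution from 2000-12-14 to 2001-07-12 tolled the period for 210 days, extending the deadline to 2004-08-31.
Nothing else in the chronology tolls or restarts the period.
Filing on 2004-12-02 missed the 2004-08-31 deadline — the action is time-barred.

TIME-BARRED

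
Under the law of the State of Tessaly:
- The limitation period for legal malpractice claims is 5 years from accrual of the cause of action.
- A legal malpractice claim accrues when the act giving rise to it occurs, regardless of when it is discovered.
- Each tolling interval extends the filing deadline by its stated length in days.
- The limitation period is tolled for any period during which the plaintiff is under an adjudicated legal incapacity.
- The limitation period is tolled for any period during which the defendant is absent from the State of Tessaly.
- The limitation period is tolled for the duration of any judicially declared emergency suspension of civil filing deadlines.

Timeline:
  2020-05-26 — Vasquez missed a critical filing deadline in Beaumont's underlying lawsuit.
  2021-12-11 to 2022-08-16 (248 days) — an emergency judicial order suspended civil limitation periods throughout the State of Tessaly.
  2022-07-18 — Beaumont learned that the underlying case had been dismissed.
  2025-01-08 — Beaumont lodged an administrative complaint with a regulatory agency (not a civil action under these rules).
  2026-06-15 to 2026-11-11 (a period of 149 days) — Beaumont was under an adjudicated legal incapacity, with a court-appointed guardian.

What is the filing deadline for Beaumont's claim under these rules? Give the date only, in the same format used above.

2026-01-29

Accrual is governed by the date of the act, so the period began to run on 2020-05-26; the later discovery on 2022-07-18 is irrelevant under the stated rule.
Adding the 5 years base period to 2020-05-26 gives a deadline of 2025-05-26, before any tolling.
The period was tolled for 248 days by the emergency suspension of filing deadlines (2021-12-11 to 2022-08-16), pushing the deadline to 2026-01-29.
By the time the plaintiff's legal incapacity began on 2026-06-15, the limitation period had already expired on 2026-01-29; that interval cannot revive it.
The other events in the timeline have no effect on the limitation period under the stated rules.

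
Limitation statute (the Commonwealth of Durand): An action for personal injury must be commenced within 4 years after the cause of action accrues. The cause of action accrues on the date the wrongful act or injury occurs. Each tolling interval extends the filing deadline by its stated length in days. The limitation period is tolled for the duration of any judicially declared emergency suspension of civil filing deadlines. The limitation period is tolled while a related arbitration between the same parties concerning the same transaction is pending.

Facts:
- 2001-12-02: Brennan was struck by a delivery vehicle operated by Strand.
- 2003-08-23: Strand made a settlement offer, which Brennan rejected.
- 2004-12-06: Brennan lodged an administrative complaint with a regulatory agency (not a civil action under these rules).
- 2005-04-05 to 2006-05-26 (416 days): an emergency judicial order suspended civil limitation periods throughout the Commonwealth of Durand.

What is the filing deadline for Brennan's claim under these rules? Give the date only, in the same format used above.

2007-01-22

The claim accrued on 2001-12-02, when the wrongful act occurred.
4 years from 2001-12-02 is 2005-12-02.
The period was tolled for 416 days by the emergency suspension of filing deadlines (2005-04-05 to 2006-05-26), pushing the deadline to 2007-01-22.
The other events in the timeline have no effect on the limitation period under the stated rules.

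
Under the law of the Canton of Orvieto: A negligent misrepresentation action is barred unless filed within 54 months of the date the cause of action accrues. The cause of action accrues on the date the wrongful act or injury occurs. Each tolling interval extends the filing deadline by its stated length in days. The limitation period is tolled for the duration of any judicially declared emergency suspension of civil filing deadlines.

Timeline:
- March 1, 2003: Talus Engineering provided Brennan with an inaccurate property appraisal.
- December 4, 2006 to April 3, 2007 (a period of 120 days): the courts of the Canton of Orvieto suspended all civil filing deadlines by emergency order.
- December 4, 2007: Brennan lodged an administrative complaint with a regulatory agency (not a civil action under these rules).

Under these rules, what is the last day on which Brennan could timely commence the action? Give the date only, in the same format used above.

The claim accrued on March 1, 2003, when the wrongful act occurred.
Adding the 54 months base period to March 1, 2003 gives a deadline of September 1, 2007, before any tolling.
Because the emergency suspension of filing deadlines ran from December 4, 2006 to April 3, 2007, the deadline is extended by 120 days to December 30, 2007.
The other events in the timeline have no effect on the limitation period under the stated rules.

December 30, 2007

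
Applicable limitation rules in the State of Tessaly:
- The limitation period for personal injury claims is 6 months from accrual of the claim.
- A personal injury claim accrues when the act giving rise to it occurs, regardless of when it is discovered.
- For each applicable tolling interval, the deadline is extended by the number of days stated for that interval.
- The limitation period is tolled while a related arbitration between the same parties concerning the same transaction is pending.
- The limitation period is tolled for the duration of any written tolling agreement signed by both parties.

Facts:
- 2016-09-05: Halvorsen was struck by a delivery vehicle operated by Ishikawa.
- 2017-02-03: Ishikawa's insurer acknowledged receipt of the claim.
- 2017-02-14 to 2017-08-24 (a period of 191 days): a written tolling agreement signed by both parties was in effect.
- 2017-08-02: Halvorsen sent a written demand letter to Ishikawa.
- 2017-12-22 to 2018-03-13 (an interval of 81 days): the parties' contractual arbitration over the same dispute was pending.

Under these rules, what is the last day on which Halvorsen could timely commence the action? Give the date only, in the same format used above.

2017-09-12

The limitation period began to run on 2016-09-05.
The untolled deadline — 6 months after 2016-09-05 — is 2017-03-05.
The period was tolled for 191 days by the written tolling agreement (2017-02-14 to 2017-08-24), pushing the deadline to 2017-09-12.
The pending related arbitration from 2017-12-22 to 2018-03-13 began after the period had already run on 2017-09-12, so it has no tolling effect.
The other events in the timeline have no effect on the limitation period under the stated rules.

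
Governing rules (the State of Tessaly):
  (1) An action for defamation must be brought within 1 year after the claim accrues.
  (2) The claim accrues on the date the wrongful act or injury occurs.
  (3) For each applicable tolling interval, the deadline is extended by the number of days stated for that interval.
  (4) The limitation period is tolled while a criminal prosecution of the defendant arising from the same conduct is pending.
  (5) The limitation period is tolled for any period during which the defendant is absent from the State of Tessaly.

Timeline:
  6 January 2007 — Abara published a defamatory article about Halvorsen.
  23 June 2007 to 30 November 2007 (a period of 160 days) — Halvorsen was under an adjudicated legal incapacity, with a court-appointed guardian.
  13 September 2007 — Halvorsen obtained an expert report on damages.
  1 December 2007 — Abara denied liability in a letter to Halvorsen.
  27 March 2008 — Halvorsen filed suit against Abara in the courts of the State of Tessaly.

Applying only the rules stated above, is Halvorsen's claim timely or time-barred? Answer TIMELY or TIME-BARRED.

TIME-BARRED

The limitation period began to run on 6 January 2007.
Adding the 1 year base period to 6 January 2007 gives a deadline of 6 January 2008, before any tolling.
The plaintiff's legal incapacity from 23 June 2007 to 30 November 2007 does not toll the period, because no stated rule makes the plaintiff's incapacity a tolling event.
Nothing else in the chronology tolls or restarts the period.
Filing on 27 March 2008 missed the 6 January 2008 deadline — the action is time-barred.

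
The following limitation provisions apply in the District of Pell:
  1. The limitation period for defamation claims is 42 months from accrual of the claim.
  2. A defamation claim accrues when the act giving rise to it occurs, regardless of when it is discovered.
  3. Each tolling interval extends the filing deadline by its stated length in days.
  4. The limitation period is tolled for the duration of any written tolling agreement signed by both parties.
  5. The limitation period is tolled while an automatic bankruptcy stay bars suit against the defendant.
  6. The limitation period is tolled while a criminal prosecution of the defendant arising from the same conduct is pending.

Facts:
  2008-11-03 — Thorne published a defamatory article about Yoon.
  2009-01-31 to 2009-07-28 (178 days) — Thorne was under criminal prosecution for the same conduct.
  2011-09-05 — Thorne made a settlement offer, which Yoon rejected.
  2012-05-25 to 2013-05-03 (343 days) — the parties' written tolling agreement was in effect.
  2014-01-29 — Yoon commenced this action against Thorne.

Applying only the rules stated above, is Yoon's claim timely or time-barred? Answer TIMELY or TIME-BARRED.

TIME-BARRED

The claim accrued on 2008-11-03, when the wrongful act occurred.
42 months from 2008-11-03 is 2012-05-03.
The period was tolled for 178 days by the pending criminal prosecution (2009-01-31 to 2009-07-28), pushing the deadline to 2012-10-28.
The period was tolled for 343 days by the written tolling agreement (2012-05-25 to 2013-05-03), pushing the deadline to 2013-10-06.
The other events in the timeline have no effect on the limitation period under the stated rules.
Filing on 2014-01-29 missed the 2013-10-06 deadline — the action is time-barred.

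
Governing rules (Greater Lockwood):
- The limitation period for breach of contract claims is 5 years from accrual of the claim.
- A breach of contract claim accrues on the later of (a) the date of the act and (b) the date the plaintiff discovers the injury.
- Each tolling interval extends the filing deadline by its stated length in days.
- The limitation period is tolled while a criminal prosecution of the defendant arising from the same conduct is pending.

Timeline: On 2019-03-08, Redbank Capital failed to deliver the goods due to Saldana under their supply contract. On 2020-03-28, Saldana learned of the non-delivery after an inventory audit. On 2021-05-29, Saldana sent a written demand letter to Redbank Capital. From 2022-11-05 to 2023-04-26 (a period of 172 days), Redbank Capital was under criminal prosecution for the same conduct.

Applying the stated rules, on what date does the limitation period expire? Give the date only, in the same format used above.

2025-09-16

The claim accrued on 2020-03-28 — the later of the 2019-03-08 act and the 2020-03-28 discovery.
The untolled deadline — 5 years after 2020-03-28 — is 2025-03-28.
The period was tolled for 172 days by the pending criminal prosecution (2022-11-05 to 2023-04-26), pushing the deadline to 2025-09-16.
The other events in the timeline have no effect on the limitation period under the stated rules.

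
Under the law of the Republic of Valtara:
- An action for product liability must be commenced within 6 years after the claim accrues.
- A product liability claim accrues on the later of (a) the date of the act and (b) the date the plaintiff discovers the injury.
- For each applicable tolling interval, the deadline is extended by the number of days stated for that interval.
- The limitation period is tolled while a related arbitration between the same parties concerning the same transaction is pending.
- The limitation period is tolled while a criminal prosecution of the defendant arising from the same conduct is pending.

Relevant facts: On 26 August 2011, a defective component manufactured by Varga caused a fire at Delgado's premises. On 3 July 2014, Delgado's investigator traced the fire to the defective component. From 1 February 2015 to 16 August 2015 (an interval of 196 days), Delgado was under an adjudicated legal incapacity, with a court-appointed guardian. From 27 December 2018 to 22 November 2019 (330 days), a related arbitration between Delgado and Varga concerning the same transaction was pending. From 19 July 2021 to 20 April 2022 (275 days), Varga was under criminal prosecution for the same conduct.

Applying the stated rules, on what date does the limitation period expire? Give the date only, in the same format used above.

29 May 2021

The claim accrued on 3 July 2014 — the later of the 26 August 2011 act and the 3 July 2014 discovery.
The untolled deadline — 6 years after 3 July 2014 — is 3 July 2020.
Because the pending related arbitration ran from 27 December 2018 to 22 November 2019, the deadline is extended by 330 days to 29 May 2021.
By the time the pending criminal prosecution began on 19 July 2021, the limitation period had already expired on 29 May 2021; that interval cannot revive it.
Although the plaintiff's incapacity ran from 1 February 2015 to 16 August 2015, the stated rules do not make that a tolling event, so it is disregarded.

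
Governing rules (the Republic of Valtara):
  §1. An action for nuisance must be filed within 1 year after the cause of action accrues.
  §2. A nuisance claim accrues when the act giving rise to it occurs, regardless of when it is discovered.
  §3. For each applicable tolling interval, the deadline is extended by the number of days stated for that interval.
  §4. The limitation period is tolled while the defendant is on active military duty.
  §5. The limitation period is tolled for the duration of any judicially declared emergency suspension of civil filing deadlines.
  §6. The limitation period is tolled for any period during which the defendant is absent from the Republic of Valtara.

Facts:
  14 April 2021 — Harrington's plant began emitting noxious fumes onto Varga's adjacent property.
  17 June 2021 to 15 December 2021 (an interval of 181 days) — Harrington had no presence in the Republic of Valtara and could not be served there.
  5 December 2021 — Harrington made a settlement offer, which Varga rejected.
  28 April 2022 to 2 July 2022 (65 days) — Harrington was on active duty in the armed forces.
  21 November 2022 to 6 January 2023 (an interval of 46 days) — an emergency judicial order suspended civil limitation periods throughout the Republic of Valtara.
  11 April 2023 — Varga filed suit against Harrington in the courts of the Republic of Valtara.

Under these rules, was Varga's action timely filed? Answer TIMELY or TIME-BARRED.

The claim accrued on 14 April 2021, when the wrongful act occurred.
1 year from 14 April 2021 is 14 April 2022.
The defendant's absence from the jurisdiction from 17 June 2021 to 15 December 2021 tolled the period for 181 days, extending the deadline to 12 October 2022.
The period was tolled for 65 days by the defendant's active military service (28 April 2022 to 2 July 2022), pushing the deadline to 16 December 2022.
The emergency suspension of filing deadlines from 21 November 2022 to 6 January 2023 tolled the period for 46 days, extending the deadline to 31 January 2023.
Nothing else in the chronology tolls or restarts the period.
Varga filed on 11 April 2023, after the 31 January 2023 deadline, so the action is time-barred.

TIME-BARRED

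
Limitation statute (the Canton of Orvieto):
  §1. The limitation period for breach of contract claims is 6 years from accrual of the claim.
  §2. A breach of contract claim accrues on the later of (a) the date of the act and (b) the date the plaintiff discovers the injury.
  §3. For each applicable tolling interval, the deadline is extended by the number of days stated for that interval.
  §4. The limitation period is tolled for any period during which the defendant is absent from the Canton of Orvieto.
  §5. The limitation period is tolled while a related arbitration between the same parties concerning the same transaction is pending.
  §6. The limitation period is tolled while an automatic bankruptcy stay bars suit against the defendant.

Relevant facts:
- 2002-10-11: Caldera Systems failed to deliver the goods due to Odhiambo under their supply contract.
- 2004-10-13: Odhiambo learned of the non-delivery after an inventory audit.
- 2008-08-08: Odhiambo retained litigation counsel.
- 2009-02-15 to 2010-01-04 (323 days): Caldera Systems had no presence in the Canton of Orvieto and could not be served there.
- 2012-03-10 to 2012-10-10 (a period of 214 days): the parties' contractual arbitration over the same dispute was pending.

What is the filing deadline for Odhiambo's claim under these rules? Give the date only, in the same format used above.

2011-09-01

Because discovery on 2004-10-13 post-dates the 2002-10-11 act, accrual under the later-of rule falls on 2004-10-13.
The untolled deadline — 6 years after 2004-10-13 — is 2010-10-13.
The defendant's absence from the jurisdiction from 2009-02-15 to 2010-01-04 tolled the period for 323 days, extending the deadline to 2011-09-01.
By the time the pending related arbitration began on 2012-03-10, the limitation period had already expired on 2011-09-01; that interval cannot revive it.
The other events in the timeline have no effect on the limitation period under the stated rules.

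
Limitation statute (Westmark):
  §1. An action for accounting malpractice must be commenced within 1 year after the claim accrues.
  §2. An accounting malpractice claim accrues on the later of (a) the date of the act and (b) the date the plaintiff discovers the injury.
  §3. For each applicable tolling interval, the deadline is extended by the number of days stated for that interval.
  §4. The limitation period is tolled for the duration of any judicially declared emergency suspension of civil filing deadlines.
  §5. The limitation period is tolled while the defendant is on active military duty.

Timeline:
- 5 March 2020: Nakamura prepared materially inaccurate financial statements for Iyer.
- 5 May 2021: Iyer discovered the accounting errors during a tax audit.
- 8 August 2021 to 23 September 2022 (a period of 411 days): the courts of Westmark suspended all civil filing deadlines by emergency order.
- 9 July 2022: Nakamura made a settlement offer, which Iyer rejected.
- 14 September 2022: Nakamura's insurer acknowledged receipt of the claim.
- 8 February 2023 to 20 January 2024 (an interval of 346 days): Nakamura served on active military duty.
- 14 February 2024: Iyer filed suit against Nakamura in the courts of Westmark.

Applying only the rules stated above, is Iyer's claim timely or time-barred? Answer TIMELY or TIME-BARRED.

TIMELY

Because discovery on 5 May 2021 post-dates the 5 March 2020 act, accrual under the later-of rule falls on 5 May 2021.
The untolled deadline — 1 year after 5 May 2021 — is 5 May 2022.
Because the emergency suspension of filing deadlines ran from 8 August 2021 to 23 September 2022, the deadline is extended by 411 days to 20 June 2023.
Because the defendant's active military service ran from 8 February 2023 to 20 January 2024, the deadline is extended by 346 days to 31 May 2024.
None of the other events listed affects the running of the period under the stated rules.
The 14 February 2024 filing precedes the 31 May 2024 deadline; the claim is timely.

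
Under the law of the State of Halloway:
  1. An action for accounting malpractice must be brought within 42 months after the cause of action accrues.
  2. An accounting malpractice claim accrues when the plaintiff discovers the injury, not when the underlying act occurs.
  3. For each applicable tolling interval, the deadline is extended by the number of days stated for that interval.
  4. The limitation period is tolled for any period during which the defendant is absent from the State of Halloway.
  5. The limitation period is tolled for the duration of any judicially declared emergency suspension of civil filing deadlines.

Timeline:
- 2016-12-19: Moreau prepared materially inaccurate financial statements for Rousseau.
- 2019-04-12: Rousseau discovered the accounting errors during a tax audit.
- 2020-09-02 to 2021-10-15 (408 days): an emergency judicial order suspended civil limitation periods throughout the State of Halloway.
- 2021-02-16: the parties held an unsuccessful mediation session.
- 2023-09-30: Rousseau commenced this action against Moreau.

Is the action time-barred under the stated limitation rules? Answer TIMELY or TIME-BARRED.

TIMELY

Under the discovery rule, the claim accrued on 2019-04-12, when Rousseau discovered the injury — not on the 2016-12-19 date of the underlying act.
Adding the 42 months base period to 2019-04-12 gives a deadline of 2022-10-12, before any tolling.
The emergency suspension of filing deadlines from 2020-09-02 to 2021-10-15 tolled the period for 408 days, extending the deadline to 2023-11-24.
None of the other events listed affects the running of the period under the stated rules.
Rousseau filed on 2023-09-30, before the 2023-11-24 deadline, so the action is timely.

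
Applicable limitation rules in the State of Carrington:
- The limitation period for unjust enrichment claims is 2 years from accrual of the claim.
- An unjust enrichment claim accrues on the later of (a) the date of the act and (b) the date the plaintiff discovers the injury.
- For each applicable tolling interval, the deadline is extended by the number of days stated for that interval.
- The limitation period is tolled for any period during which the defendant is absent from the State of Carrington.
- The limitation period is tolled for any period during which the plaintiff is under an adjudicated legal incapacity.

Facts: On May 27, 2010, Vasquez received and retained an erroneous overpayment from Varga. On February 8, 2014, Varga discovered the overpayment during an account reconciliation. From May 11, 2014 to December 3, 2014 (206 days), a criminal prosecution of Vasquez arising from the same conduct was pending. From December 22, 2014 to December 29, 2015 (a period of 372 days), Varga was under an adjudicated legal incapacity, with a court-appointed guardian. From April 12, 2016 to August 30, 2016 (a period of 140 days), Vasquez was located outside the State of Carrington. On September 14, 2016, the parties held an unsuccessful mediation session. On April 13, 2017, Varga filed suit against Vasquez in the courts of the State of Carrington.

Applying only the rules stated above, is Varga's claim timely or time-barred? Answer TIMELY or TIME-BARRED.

TIMELY

The claim accrued on February 8, 2014 — the later of the May 27, 2010 act and the February 8, 2014 discovery.
2 years from February 8, 2014 is February 8, 2016.
Because the plaintiff's legal incapacity ran from December 22, 2014 to December 29, 2015, the deadline is extended by 372 days to February 14, 2017.
The defendant's absence from the jurisdiction from April 12, 2016 to August 30, 2016 tolled the period for 140 days, extending the deadline to July 4, 2017.
The pending criminal prosecution from May 11, 2014 to December 3, 2014 does not toll the period, because no stated rule makes a criminal prosecution a tolling event.
Nothing else in the chronology tolls or restarts the period.
Filing on April 13, 2017 beat the July 4, 2017 deadline — the action is timely.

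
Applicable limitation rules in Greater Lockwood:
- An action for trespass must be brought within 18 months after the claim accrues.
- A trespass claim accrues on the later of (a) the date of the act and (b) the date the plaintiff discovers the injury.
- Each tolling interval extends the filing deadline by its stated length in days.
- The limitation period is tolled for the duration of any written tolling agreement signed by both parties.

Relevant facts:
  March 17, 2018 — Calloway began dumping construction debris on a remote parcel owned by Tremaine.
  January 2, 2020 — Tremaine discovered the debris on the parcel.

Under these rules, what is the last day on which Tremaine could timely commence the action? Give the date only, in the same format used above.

July 2, 2021

The claim accrued on January 2, 2020 — the later of the March 17, 2018 act and the January 2, 2020 discovery.
The untolled deadline — 18 months after January 2, 2020 — is July 2, 2021.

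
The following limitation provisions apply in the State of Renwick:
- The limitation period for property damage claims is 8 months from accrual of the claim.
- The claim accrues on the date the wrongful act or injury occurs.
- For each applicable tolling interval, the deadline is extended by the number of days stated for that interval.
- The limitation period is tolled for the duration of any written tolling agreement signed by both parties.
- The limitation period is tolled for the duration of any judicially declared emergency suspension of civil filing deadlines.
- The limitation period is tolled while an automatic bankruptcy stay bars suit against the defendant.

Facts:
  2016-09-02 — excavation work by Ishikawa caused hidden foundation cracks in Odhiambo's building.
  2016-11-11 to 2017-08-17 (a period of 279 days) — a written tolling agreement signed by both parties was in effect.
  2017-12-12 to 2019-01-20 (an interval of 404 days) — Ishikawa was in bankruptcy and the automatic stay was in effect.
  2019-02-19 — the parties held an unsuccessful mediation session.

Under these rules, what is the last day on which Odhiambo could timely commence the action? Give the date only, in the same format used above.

The limitation period began to run on 2016-09-02.
8 months from 2016-09-02 is 2017-05-02.
Because the written tolling agreement ran from 2016-11-11 to 2017-08-17, the deadline is extended by 279 days to 2018-02-05.
The period was tolled for 404 days by the automatic bankruptcy stay (2017-12-12 to 2019-01-20), pushing the deadline to 2019-03-16.
Nothing else in the chronology tolls or restarts the period.

2019-03-16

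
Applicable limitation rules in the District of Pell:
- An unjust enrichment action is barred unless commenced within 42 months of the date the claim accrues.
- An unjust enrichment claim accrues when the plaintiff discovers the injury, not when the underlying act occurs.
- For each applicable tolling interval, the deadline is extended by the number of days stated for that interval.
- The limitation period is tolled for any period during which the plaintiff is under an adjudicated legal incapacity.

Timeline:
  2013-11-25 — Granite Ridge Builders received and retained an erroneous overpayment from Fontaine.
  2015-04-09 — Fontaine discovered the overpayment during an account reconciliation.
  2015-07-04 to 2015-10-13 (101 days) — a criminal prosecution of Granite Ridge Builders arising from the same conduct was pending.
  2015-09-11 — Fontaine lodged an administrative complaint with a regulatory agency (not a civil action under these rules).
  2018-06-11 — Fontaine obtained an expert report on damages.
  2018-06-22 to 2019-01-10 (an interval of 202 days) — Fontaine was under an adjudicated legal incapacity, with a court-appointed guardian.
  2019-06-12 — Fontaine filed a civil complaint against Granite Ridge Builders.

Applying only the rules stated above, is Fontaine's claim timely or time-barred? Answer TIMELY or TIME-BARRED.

TIME-BARRED

The claim did not accrue until Fontaine discovered the injury on 2015-04-09; the 2013-11-25 act date does not start the clock under the stated rule.
42 months from 2015-04-09 is 2018-10-09.
The period was tolled for 202 days by the plaintiff's legal incapacity (2018-06-22 to 2019-01-10), pushing the deadline to 2019-04-29.
No stated provision tolls the period for a criminal prosecution, so the interval from 2015-07-04 to 2015-10-13 has no effect on the deadline.
The other events in the timeline have no effect on the limitation period under the stated rules.
The 2019-06-12 filing falls after the 2019-04-29 deadline; the claim is time-barred.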